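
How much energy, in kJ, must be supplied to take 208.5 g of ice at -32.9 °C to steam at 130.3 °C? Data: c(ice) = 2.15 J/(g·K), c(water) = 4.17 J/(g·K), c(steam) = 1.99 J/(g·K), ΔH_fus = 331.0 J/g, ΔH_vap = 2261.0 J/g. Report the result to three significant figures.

q1 (heat ice -32.9→0.0 °C): 208.5 × 2.15 × 32.9 = 14748 J
q2 (melt at 0 °C): 208.5 × 331.0 = 69014 J
q3 (heat water 0.0→100.0 °C): 208.5 × 4.17 × 100.0 = 86945 J
q4 (vaporize at 100 °C): 208.5 × 2261.0 = 471419 J
q5 (heat steam 100.0→130.3 °C): 208.5 × 1.99 × 30.3 = 12572 J
Total: 14748 + 69014 + 86945 + 471419 + 12572 = 654698 J = 655 kJ

q = 655 kJ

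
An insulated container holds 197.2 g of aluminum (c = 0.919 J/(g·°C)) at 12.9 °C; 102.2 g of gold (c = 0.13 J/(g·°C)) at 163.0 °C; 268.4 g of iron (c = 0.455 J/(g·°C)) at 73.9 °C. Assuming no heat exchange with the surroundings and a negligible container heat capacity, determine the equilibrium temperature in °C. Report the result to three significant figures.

Σ mᵢcᵢ(T − Tᵢ) = 0  ⇒  T = Σ mᵢcᵢTᵢ / Σ mᵢcᵢ
Σ mᵢcᵢ = 197.2×0.919 + 102.2×0.13 + 268.4×0.455 = 316.6348
Σ mᵢcᵢTᵢ = 181.2268×12.9 + 13.286×163.0 + 122.122×73.9 = 13528
T = 13528 / 316.6348 = 42.72 °C

T_f = 42.7 °C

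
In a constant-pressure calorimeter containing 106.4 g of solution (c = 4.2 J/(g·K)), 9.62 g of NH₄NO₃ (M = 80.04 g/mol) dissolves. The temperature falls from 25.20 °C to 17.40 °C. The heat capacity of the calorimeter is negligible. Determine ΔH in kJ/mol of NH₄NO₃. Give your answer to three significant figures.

|ΔT| = |17.40 − 25.20| = 7.80 °C
|q_surr| = (106.4 × 4.2) × 7.80 = 446.88 × 7.80 = 3486 J
n(NH₄NO₃) = 9.62 / 80.04 = 0.1202 mol
Temperature fell, so q_rxn = +|q_surr| = 3.486 kJ
ΔH = q_rxn / n = 29.00 kJ/mol

ΔH = 29.0 kJ/mol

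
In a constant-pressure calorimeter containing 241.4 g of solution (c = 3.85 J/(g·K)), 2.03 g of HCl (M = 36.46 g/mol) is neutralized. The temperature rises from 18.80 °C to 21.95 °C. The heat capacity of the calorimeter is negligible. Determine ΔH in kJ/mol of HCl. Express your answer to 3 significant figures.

|ΔT| = |21.95 − 18.80| = 3.15 °C
|q_surr| = (241.4 × 3.85) × 3.15 = 929.39 × 3.15 = 2928 J
n(HCl) = 2.03 / 36.46 = 0.05568 mol
Temperature rose, so q_rxn = −|q_surr| = -2.928 kJ
ΔH = q_rxn / n = -52.59 kJ/mol

ΔH = -52.6 kJ/mol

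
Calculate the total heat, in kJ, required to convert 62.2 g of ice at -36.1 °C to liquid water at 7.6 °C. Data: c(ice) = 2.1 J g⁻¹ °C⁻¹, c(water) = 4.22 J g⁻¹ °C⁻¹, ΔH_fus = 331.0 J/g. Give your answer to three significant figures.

q = 27.3 kJ

q1 (heat ice -36.1→0.0 °C): 62.2 × 2.1 × 36.1 = 4715 J
q2 (melt at 0 °C): 62.2 × 331.0 = 20588 J
q3 (heat water 0.0→7.6 °C): 62.2 × 4.22 × 7.6 = 1995 J
Total: 4715 + 20588 + 1995 = 27298 J = 27.3 kJ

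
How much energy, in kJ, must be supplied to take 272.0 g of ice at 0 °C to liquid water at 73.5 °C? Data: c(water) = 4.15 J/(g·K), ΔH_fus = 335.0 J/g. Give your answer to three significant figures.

q1 (melt at 0 °C): 272.0 × 335.0 = 91120 J
q2 (heat water 0.0→73.5 °C): 272.0 × 4.15 × 73.5 = 82967 J
Total: 91120 + 82967 = 174087 J = 174 kJ

q = 174 kJ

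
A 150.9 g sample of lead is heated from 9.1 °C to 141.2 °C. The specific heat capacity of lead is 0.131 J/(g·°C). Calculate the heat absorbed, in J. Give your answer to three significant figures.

q = m c ΔT = 150.9 × 0.131 × (141.2 − 9.1)
q = 150.9 × 0.131 × 132.1 = 2611 J

q = 2610 J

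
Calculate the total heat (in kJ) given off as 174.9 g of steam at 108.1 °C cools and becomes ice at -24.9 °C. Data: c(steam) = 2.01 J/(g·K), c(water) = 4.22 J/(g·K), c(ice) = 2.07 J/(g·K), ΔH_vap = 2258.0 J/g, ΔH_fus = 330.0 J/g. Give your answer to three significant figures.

q1 (cool steam 108.1→100 °C): 174.9 × 2.01 × 8.1 = 2848 J
q2 (condense at 100 °C): 174.9 × 2258.0 = 394924 J
q3 (cool water 100→0 °C): 174.9 × 4.22 × 100.0 = 73808 J
q4 (freeze at 0 °C): 174.9 × 330.0 = 57717 J
q5 (cool ice 0→-24.9 °C): 174.9 × 2.07 × 24.9 = 9015 J
Total: 2848 + 394924 + 73808 + 57717 + 9015 = 538312 J = 538 kJ

q = 538 kJ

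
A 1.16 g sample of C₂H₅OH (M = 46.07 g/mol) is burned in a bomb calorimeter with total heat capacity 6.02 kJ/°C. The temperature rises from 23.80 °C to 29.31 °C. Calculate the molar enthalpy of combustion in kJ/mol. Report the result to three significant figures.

ΔH = -1320 kJ/mol

ΔT = 29.31 − 23.80 = 5.51 °C
q_cal = C_cal × ΔT = 6.02 × 5.51 = 33.1702 kJ
n = 1.16 / 46.07 = 0.02518 mol
q_rxn = −q_cal = -33.1702 kJ
ΔH = -33.1702 / 0.02518 = -1317 kJ/mol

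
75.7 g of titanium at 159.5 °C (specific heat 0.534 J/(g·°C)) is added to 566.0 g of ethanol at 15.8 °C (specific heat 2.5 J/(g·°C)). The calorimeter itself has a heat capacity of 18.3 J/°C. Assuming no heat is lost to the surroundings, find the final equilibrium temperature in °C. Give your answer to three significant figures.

Heat lost by titanium = heat gained by ethanol + calorimeter.
(75.7)(0.534)(159.5 − T) = [(566.0)(2.5) + 18.3](T − 15.8)
40.4238 (159.5 − T) = 1433.3 (T − 15.8)
6447.6 − 40.4238 T = 1433.3 T − 22646
29093.6 = 1473.7238 T
T = 19.74 °C

T_f = 19.7 °C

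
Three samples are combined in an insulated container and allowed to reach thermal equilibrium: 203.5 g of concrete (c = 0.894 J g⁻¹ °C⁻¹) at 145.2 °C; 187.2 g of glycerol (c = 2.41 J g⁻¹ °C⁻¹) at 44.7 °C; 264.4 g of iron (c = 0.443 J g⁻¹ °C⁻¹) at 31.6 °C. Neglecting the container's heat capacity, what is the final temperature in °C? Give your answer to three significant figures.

Σ mᵢcᵢ(T − Tᵢ) = 0  ⇒  T = Σ mᵢcᵢTᵢ / Σ mᵢcᵢ
Σ mᵢcᵢ = 203.5×0.894 + 187.2×2.41 + 264.4×0.443 = 750.2102
Σ mᵢcᵢTᵢ = 181.929×145.2 + 451.152×44.7 + 117.1292×31.6 = 50284
T = 50284 / 750.2102 = 67.03 °C

T_f = 67.0 °C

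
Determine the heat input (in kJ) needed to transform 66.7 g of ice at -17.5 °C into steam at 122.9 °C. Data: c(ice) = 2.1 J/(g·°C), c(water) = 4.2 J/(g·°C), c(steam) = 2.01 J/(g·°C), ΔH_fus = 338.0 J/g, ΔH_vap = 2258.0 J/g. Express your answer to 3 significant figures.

q1 (heat ice -17.5→0.0 °C): 66.7 × 2.1 × 17.5 = 2451 J
q2 (melt at 0 °C): 66.7 × 338.0 = 22545 J
q3 (heat water 0.0→100.0 °C): 66.7 × 4.2 × 100.0 = 28014 J
q4 (vaporize at 100 °C): 66.7 × 2258.0 = 150609 J
q5 (heat steam 100.0→122.9 °C): 66.7 × 2.01 × 22.9 = 3070 J
Total: 2451 + 22545 + 28014 + 150609 + 3070 = 206689 J = 207 kJ

q = 207 kJ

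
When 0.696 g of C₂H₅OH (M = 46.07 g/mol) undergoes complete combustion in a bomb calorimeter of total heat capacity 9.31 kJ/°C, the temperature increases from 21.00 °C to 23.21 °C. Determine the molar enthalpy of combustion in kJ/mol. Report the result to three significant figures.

ΔT = 23.21 − 21.00 = 2.21 °C
q_cal = C_cal × ΔT = 9.31 × 2.21 = 20.5751 kJ
n = 0.696 / 46.07 = 0.01511 mol
q_rxn = −q_cal = -20.5751 kJ
ΔH = -20.5751 / 0.01511 = -1362 kJ/mol

ΔH = -1360 kJ/mol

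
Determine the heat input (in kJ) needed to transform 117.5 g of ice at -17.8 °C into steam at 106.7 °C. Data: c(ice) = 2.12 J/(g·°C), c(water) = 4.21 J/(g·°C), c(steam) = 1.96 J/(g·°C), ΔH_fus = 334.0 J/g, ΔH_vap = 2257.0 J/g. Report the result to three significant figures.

q = 360 kJ

q1 (heat ice -17.8→0.0 °C): 117.5 × 2.12 × 17.8 = 4434 J
q2 (melt at 0 °C): 117.5 × 334.0 = 39245 J
q3 (heat water 0.0→100.0 °C): 117.5 × 4.21 × 100.0 = 49468 J
q4 (vaporize at 100 °C): 117.5 × 2257.0 = 265198 J
q5 (heat steam 100.0→106.7 °C): 117.5 × 1.96 × 6.7 = 1543 J
Total: 4434 + 39245 + 49468 + 265198 + 1543 = 359888 J = 360 kJ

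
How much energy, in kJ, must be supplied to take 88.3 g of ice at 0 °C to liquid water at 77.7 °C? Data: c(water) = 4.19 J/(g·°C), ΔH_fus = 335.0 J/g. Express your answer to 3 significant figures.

q = 58.3 kJ

q1 (melt at 0 °C): 88.3 × 335.0 = 29581 J
q2 (heat water 0.0→77.7 °C): 88.3 × 4.19 × 77.7 = 28747 J
Total: 29581 + 28747 = 58328 J = 58.3 kJ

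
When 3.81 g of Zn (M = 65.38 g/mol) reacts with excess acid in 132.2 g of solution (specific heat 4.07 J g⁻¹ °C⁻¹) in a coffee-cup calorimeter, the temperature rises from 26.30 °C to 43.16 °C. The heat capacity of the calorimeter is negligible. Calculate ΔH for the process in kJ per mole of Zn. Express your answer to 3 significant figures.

|ΔT| = |43.16 − 26.30| = 16.86 °C
|q_surr| = (132.2 × 4.07) × 16.86 = 538.054 × 16.86 = 9072 J
n(Zn) = 3.81 / 65.38 = 0.05827 mol
Temperature rose, so q_rxn = −|q_surr| = -9.072 kJ
ΔH = q_rxn / n = -155.7 kJ/mol

ΔH = -156 kJ/mol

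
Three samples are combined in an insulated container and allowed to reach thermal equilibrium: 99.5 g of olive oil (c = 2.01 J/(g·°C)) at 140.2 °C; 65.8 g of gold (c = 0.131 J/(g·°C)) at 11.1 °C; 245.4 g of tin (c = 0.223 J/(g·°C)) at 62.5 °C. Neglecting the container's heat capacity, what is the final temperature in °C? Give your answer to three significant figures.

T_f = 120 °C

Σ mᵢcᵢ(T − Tᵢ) = 0  ⇒  T = Σ mᵢcᵢTᵢ / Σ mᵢcᵢ
Σ mᵢcᵢ = 99.5×2.01 + 65.8×0.131 + 245.4×0.223 = 263.3390
Σ mᵢcᵢTᵢ = 199.995×140.2 + 8.6198×11.1 + 54.7242×62.5 = 31555
T = 31555 / 263.3390 = 119.8 °C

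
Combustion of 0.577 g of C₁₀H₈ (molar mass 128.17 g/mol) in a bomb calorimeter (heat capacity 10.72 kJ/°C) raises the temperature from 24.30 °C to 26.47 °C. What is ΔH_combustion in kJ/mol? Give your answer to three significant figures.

ΔH = -5170 kJ/mol

ΔT = 26.47 − 24.30 = 2.17 °C
q_cal = C_cal × ΔT = 10.72 × 2.17 = 23.2624 kJ
n = 0.577 / 128.17 = 0.004502 mol
q_rxn = −q_cal = -23.2624 kJ
ΔH = -23.2624 / 0.004502 = -5167 kJ/mol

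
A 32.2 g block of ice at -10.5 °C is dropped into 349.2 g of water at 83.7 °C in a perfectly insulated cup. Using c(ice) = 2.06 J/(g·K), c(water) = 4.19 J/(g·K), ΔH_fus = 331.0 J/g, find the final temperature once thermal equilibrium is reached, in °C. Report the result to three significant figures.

Heat to bring ice to 0 °C and melt it: q₁ = 32.2×2.06×10.5 + 32.2×331.0 = 11355 J
Heat the water can supply cooling to 0 °C: 349.2×4.19×83.7 = 122465 J > q₁, so all ice melts.
Energy balance: 349.2×4.19×(83.7 − T) = 11355 + 32.2×4.19×(T − 0)
1463.148(83.7 − T) = 11355 + 134.918 T
122465 − 11355 = 1598.066 T
T = 111110 / 1598.066 = 69.53 °C

T_f = 69.5 °C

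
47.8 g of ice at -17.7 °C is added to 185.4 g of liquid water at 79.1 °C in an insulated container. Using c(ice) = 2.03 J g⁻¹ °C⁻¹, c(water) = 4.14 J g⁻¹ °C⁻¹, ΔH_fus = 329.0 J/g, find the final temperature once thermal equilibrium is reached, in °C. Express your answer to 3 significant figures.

Heat to bring ice to 0 °C and melt it: q₁ = 47.8×2.03×17.7 + 47.8×329.0 = 17444 J
Heat the water can supply cooling to 0 °C: 185.4×4.14×79.1 = 60713.7 J > q₁, so all ice melts.
Energy balance: 185.4×4.14×(79.1 − T) = 17444 + 47.8×4.14×(T − 0)
767.556(79.1 − T) = 17444 + 197.892 T
60713.7 − 17444 = 965.448 T
T = 43269.7 / 965.448 = 44.82 °C

T_f = 44.8 °C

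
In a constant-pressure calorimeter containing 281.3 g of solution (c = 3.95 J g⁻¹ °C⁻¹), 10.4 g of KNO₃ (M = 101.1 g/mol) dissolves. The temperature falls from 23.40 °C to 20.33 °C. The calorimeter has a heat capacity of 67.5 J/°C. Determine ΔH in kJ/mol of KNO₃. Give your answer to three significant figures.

ΔH = 35.2 kJ/mol

|ΔT| = |20.33 − 23.40| = 3.07 °C
|q_surr| = (281.3 × 3.95 + 67.5) × 3.07 = 1178.635 × 3.07 = 3618 J
n(KNO₃) = 10.4 / 101.1 = 0.1029 mol
Temperature fell, so q_rxn = +|q_surr| = 3.618 kJ
ΔH = q_rxn / n = 35.16 kJ/mol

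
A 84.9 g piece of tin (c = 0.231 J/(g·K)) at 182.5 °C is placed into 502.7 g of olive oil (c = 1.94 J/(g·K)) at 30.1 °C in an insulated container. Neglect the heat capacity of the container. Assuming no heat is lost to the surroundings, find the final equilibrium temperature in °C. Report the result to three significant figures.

T_f = 33.1 °C

Heat lost by tin = heat gained by olive oil.
(84.9)(0.231)(182.5 − T) = (502.7)(1.94)(T − 30.1)
19.6119 (182.5 − T) = 975.238 (T − 30.1)
3579.2 − 19.6119 T = 975.238 T − 29355
32934.2 = 994.8499 T
T = 33.10 °C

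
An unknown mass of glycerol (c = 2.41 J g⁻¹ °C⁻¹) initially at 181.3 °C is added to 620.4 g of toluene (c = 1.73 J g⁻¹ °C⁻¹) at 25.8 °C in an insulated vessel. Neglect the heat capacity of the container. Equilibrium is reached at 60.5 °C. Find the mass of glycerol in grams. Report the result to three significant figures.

m = 128 g

q_gained = (620.4 × 1.73) × (60.5 − 25.8) = 37240 J
q_lost = m × 2.41 × (181.3 − 60.5) = 291.128 m
m = 37240 / 291.128 = 128 g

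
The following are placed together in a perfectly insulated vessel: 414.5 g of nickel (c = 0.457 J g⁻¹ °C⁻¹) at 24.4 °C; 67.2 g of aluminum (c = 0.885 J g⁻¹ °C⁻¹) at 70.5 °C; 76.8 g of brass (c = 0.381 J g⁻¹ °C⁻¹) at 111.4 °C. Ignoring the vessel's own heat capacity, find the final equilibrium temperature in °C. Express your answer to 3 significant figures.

T_f = 43.4 °C

Σ mᵢcᵢ(T − Tᵢ) = 0  ⇒  T = Σ mᵢcᵢTᵢ / Σ mᵢcᵢ
Σ mᵢcᵢ = 414.5×0.457 + 67.2×0.885 + 76.8×0.381 = 278.1593
Σ mᵢcᵢTᵢ = 189.4265×24.4 + 59.472×70.5 + 29.2608×111.4 = 12074
T = 12074 / 278.1593 = 43.41 °C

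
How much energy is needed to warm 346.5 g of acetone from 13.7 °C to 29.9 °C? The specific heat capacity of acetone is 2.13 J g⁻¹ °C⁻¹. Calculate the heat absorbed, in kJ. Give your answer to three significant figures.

q = 12.0 kJ

q = m c ΔT = 346.5 × 2.13 × (29.9 − 13.7)
q = 346.5 × 2.13 × 16.2 = 11960 J = 12.0 kJ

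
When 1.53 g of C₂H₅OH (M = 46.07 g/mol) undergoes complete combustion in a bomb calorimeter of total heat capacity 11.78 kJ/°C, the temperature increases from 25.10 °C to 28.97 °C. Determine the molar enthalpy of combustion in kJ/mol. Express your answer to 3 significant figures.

ΔT = 28.97 − 25.10 = 3.87 °C
q_cal = C_cal × ΔT = 11.78 × 3.87 = 45.5886 kJ
n = 1.53 / 46.07 = 0.03321 mol
q_rxn = −q_cal = -45.5886 kJ
ΔH = -45.5886 / 0.03321 = -1373 kJ/mol

ΔH = -1370 kJ/mol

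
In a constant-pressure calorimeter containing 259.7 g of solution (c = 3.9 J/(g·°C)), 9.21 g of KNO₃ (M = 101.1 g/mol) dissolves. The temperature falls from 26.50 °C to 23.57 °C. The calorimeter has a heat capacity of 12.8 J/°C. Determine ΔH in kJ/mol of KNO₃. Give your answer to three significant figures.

|ΔT| = |23.57 − 26.50| = 2.93 °C
|q_surr| = (259.7 × 3.9 + 12.8) × 2.93 = 1025.63 × 2.93 = 3005 J
n(KNO₃) = 9.21 / 101.1 = 0.09110 mol
Temperature fell, so q_rxn = +|q_surr| = 3.005 kJ
ΔH = q_rxn / n = 32.99 kJ/mol

ΔH = 33.0 kJ/mol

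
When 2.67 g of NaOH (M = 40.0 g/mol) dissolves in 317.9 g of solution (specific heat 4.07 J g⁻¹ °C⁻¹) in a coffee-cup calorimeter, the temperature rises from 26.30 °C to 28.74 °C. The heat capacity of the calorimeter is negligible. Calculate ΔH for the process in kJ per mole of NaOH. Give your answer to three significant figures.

ΔH = -47.3 kJ/mol

|ΔT| = |28.74 − 26.30| = 2.44 °C
|q_surr| = (317.9 × 4.07) × 2.44 = 1293.853 × 2.44 = 3157 J
n(NaOH) = 2.67 / 40.0 = 0.06675 mol
Temperature rose, so q_rxn = −|q_surr| = -3.157 kJ
ΔH = q_rxn / n = -47.30 kJ/mol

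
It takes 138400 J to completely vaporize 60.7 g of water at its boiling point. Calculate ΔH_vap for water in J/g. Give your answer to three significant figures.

ΔH_vap = q / m = 138400 / 60.7 = 2280 J/g

ΔH_vap = 2280 J/g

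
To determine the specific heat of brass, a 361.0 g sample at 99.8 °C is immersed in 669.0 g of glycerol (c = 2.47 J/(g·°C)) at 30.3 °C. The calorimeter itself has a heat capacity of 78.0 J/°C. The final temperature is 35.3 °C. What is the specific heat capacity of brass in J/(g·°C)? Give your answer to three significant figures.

c = 0.372 J/(g·°C)

q_gained = (669.0 × 2.47 + 78.0) × (35.3 − 30.3) = 8652 J
q_lost = 361.0 × c × (99.8 − 35.3) = 23284.5 c
Set equal: c = 8652 / 23284.5 = 0.372 J/(g·°C)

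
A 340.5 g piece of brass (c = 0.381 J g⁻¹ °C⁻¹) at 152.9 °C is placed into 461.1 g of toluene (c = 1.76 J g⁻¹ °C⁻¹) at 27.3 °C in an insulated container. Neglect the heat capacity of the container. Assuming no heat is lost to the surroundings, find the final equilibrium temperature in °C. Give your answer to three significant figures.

Heat lost by brass = heat gained by toluene.
(340.5)(0.381)(152.9 − T) = (461.1)(1.76)(T − 27.3)
129.7305 (152.9 − T) = 811.536 (T − 27.3)
19836 − 129.7305 T = 811.536 T − 22155
41991 = 941.2665 T
T = 44.61 °C

T_f = 44.6 °C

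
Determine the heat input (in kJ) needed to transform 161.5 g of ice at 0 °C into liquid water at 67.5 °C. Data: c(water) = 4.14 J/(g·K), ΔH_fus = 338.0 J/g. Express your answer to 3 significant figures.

q = 99.7 kJ

q1 (melt at 0 °C): 161.5 × 338.0 = 54587 J
q2 (heat water 0.0→67.5 °C): 161.5 × 4.14 × 67.5 = 45131 J
Total: 54587 + 45131 = 99718 J = 99.7 kJ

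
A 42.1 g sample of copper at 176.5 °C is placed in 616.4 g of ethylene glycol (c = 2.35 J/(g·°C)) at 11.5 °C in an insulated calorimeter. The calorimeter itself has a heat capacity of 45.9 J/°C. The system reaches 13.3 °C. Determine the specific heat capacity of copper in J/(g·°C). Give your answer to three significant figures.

c = 0.392 J/(g·°C)

q_gained = (616.4 × 2.35 + 45.9) × (13.3 − 11.5) = 2690 J
q_lost = 42.1 × c × (176.5 − 13.3) = 6870.72 c
Set equal: c = 2690 / 6870.72 = 0.392 J/(g·°C)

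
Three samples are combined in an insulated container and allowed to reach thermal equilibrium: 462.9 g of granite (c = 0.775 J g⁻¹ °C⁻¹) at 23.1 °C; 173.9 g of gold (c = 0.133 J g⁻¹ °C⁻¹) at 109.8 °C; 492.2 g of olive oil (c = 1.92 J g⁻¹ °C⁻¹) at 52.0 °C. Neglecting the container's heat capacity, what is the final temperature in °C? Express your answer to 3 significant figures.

Σ mᵢcᵢ(T − Tᵢ) = 0  ⇒  T = Σ mᵢcᵢTᵢ / Σ mᵢcᵢ
Σ mᵢcᵢ = 462.9×0.775 + 173.9×0.133 + 492.2×1.92 = 1326.9002
Σ mᵢcᵢTᵢ = 358.7475×23.1 + 23.1287×109.8 + 945.024×52.0 = 59968
T = 59968 / 1326.9002 = 45.19 °C

T_f = 45.2 °C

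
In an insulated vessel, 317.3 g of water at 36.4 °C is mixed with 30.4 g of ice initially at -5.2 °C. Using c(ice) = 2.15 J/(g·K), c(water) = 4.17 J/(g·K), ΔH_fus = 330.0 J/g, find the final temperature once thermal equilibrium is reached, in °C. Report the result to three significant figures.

Heat to bring ice to 0 °C and melt it: q₁ = 30.4×2.15×5.2 + 30.4×330.0 = 10372 J
Heat the water can supply cooling to 0 °C: 317.3×4.17×36.4 = 48162.3 J > q₁, so all ice melts.
Energy balance: 317.3×4.17×(36.4 − T) = 10372 + 30.4×4.17×(T − 0)
1323.141(36.4 − T) = 10372 + 126.768 T
48162.3 − 10372 = 1449.909 T
T = 37790.3 / 1449.909 = 26.06 °C

T_f = 26.1 °C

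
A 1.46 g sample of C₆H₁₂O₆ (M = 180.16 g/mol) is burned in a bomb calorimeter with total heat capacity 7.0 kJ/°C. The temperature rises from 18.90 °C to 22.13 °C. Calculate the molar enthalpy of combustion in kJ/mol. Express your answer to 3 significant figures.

ΔH = -2790 kJ/mol

ΔT = 22.13 − 18.90 = 3.23 °C
q_cal = C_cal × ΔT = 7.0 × 3.23 = 22.61 kJ
n = 1.46 / 180.16 = 0.008104 mol
q_rxn = −q_cal = -22.61 kJ
ΔH = -22.61 / 0.008104 = -2790 kJ/mol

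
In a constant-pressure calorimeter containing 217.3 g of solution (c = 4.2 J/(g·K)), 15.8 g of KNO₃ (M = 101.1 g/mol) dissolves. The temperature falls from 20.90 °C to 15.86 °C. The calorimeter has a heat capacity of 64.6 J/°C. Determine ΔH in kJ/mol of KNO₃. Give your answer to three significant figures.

|ΔT| = |15.86 − 20.90| = 5.04 °C
|q_surr| = (217.3 × 4.2 + 64.6) × 5.04 = 977.26 × 5.04 = 4925 J
n(KNO₃) = 15.8 / 101.1 = 0.1563 mol
Temperature fell, so q_rxn = +|q_surr| = 4.925 kJ
ΔH = q_rxn / n = 31.51 kJ/mol

ΔH = 31.5 kJ/mol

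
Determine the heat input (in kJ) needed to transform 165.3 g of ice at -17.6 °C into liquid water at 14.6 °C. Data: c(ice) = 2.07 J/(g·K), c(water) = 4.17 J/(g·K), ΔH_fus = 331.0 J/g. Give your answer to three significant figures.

q = 70.8 kJ

q1 (heat ice -17.6→0.0 °C): 165.3 × 2.07 × 17.6 = 6022 J
q2 (melt at 0 °C): 165.3 × 331.0 = 54714 J
q3 (heat water 0.0→14.6 °C): 165.3 × 4.17 × 14.6 = 10064 J
Total: 6022 + 54714 + 10064 = 70800 J = 70.8 kJ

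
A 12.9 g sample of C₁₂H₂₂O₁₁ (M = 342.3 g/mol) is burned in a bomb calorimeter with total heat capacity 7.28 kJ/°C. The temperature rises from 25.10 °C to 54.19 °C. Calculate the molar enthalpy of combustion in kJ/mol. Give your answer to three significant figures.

ΔH = -5620 kJ/mol

ΔT = 54.19 − 25.10 = 29.09 °C
q_cal = C_cal × ΔT = 7.28 × 29.09 = 211.7752 kJ
n = 12.9 / 342.3 = 0.03769 mol
q_rxn = −q_cal = -211.7752 kJ
ΔH = -211.7752 / 0.03769 = -5619 kJ/mol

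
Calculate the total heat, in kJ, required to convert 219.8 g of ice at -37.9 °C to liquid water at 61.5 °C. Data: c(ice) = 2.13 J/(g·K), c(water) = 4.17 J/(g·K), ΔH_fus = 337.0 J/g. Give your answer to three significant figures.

q1 (heat ice -37.9→0.0 °C): 219.8 × 2.13 × 37.9 = 17744 J
q2 (melt at 0 °C): 219.8 × 337.0 = 74073 J
q3 (heat water 0.0→61.5 °C): 219.8 × 4.17 × 61.5 = 56369 J
Total: 17744 + 74073 + 56369 = 148186 J = 148 kJ

q = 148 kJ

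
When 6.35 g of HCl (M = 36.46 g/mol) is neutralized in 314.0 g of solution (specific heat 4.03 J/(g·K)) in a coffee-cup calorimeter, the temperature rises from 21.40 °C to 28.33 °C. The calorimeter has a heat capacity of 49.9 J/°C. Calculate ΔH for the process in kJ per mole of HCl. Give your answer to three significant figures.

ΔH = -52.3 kJ/mol

|ΔT| = |28.33 − 21.40| = 6.93 °C
|q_surr| = (314.0 × 4.03 + 49.9) × 6.93 = 1315.32 × 6.93 = 9115 J
n(HCl) = 6.35 / 36.46 = 0.1742 mol
Temperature rose, so q_rxn = −|q_surr| = -9.115 kJ
ΔH = q_rxn / n = -52.32 kJ/mol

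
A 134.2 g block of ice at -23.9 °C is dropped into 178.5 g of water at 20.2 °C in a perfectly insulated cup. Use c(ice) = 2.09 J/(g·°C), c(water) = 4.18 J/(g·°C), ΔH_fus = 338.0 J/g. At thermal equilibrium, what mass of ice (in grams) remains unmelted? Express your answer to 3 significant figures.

Heat to warm all ice to 0 °C: 134.2×2.09×23.9 = 6703.4 J
Heat released by water cooling to 0 °C: 178.5×4.18×20.2 = 15072 J
15072 J < 6703.4 + 134.2×338.0 = 52063.0 J, so not all ice melts; final T = 0 °C.
Heat left for melting: 15072 − 6703.4 = 8368.6 J
Mass melted = 8368.6 / 338.0 = 24.76 g
Ice remaining = 134.2 − 24.76 = 109.44 g

m_ice remaining = 109 g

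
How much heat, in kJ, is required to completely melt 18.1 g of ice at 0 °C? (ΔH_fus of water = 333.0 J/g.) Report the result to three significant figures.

q = 6.03 kJ

q = m × ΔH_fus = 18.1 × 333.0 = 6027 J = 6.03 kJ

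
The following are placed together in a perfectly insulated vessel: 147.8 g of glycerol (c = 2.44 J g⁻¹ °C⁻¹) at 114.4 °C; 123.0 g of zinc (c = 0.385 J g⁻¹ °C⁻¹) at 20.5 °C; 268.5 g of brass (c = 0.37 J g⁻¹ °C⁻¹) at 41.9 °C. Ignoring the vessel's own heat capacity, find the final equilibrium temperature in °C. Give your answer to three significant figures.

T_f = 91.4 °C

Σ mᵢcᵢ(T − Tᵢ) = 0  ⇒  T = Σ mᵢcᵢTᵢ / Σ mᵢcᵢ
Σ mᵢcᵢ = 147.8×2.44 + 123.0×0.385 + 268.5×0.37 = 507.332
Σ mᵢcᵢTᵢ = 360.632×114.4 + 47.355×20.5 + 99.345×41.9 = 46390
T = 46390 / 507.332 = 91.44 °C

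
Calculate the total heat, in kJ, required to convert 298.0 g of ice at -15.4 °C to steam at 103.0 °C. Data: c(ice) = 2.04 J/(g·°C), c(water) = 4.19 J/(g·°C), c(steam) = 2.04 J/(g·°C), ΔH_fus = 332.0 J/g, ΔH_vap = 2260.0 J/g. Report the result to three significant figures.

q = 908 kJ

q1 (heat ice -15.4→0.0 °C): 298.0 × 2.04 × 15.4 = 9362 J
q2 (melt at 0 °C): 298.0 × 332.0 = 98936 J
q3 (heat water 0.0→100.0 °C): 298.0 × 4.19 × 100.0 = 124862 J
q4 (vaporize at 100 °C): 298.0 × 2260.0 = 673480 J
q5 (heat steam 100.0→103.0 °C): 298.0 × 2.04 × 3.0 = 1824 J
Total: 9362 + 98936 + 124862 + 673480 + 1824 = 908464 J = 908 kJ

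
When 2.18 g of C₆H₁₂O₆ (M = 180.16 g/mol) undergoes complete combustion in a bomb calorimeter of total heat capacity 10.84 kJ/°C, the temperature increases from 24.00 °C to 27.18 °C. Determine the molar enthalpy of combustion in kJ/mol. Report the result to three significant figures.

ΔH = -2850 kJ/mol

ΔT = 27.18 − 24.00 = 3.18 °C
q_cal = C_cal × ΔT = 10.84 × 3.18 = 34.4712 kJ
n = 2.18 / 180.16 = 0.01210 mol
q_rxn = −q_cal = -34.4712 kJ
ΔH = -34.4712 / 0.01210 = -2849 kJ/mol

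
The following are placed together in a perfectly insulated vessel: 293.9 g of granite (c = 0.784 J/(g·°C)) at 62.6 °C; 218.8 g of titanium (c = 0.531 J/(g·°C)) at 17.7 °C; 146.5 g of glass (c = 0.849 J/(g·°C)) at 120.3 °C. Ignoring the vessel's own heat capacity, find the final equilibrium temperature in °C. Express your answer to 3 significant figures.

T_f = 66.8 °C

Σ mᵢcᵢ(T − Tᵢ) = 0  ⇒  T = Σ mᵢcᵢTᵢ / Σ mᵢcᵢ
Σ mᵢcᵢ = 293.9×0.784 + 218.8×0.531 + 146.5×0.849 = 470.9789
Σ mᵢcᵢTᵢ = 230.4176×62.6 + 116.1828×17.7 + 124.3785×120.3 = 31443
T = 31443 / 470.9789 = 66.76 °C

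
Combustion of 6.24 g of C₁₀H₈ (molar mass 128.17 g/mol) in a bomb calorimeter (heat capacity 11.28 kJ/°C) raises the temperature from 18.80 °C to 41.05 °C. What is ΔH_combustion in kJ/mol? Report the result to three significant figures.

ΔH = -5160 kJ/mol

ΔT = 41.05 − 18.80 = 22.25 °C
q_cal = C_cal × ΔT = 11.28 × 22.25 = 250.98 kJ
n = 6.24 / 128.17 = 0.048685 mol
q_rxn = −q_cal = -250.98 kJ
ΔH = -250.98 / 0.048685 = -5155 kJ/mol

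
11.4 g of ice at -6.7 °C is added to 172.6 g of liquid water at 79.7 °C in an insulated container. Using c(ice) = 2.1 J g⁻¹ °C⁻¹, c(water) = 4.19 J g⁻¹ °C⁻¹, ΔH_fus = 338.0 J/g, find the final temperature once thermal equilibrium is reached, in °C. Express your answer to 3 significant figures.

T_f = 69.6 °C

Heat to bring ice to 0 °C and melt it: q₁ = 11.4×2.1×6.7 + 11.4×338.0 = 4013.6 J
Heat the water can supply cooling to 0 °C: 172.6×4.19×79.7 = 57638.6 J > q₁, so all ice melts.
Energy balance: 172.6×4.19×(79.7 − T) = 4013.6 + 11.4×4.19×(T − 0)
723.194(79.7 − T) = 4013.6 + 47.766 T
57638.6 − 4013.6 = 770.960 T
T = 53625.0 / 770.960 = 69.56 °C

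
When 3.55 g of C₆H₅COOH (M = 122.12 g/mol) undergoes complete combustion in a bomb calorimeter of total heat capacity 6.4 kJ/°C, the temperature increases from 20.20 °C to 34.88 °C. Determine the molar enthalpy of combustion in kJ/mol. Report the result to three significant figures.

ΔT = 34.88 − 20.20 = 14.68 °C
q_cal = C_cal × ΔT = 6.4 × 14.68 = 93.952 kJ
n = 3.55 / 122.12 = 0.02907 mol
q_rxn = −q_cal = -93.952 kJ
ΔH = -93.952 / 0.02907 = -3232 kJ/mol

ΔH = -3230 kJ/mol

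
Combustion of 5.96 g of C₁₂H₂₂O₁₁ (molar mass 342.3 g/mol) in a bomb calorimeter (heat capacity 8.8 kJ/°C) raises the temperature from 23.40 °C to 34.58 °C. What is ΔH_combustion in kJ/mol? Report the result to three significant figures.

ΔT = 34.58 − 23.40 = 11.18 °C
q_cal = C_cal × ΔT = 8.8 × 11.18 = 98.384 kJ
n = 5.96 / 342.3 = 0.01741 mol
q_rxn = −q_cal = -98.384 kJ
ΔH = -98.384 / 0.01741 = -5651 kJ/mol

ΔH = -5650 kJ/mol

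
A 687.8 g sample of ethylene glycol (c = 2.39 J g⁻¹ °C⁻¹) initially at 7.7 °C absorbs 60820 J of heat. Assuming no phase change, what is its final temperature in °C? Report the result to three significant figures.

ΔT = q / (m c) = 60820 / (687.8 × 2.39) = 37.00 °C
T_f = 7.7 + 37.00 = 44.70 °C

T_f = 44.7 °C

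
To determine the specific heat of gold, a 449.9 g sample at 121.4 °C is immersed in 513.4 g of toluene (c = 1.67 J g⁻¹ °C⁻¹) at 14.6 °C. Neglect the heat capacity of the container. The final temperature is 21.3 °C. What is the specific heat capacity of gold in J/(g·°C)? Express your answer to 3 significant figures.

c = 0.128 J/(g·°C)

q_gained = (513.4 × 1.67) × (21.3 − 14.6) = 5744 J
q_lost = 449.9 × c × (121.4 − 21.3) = 45034.99 c
Set equal: c = 5744 / 45034.99 = 0.128 J/(g·°C)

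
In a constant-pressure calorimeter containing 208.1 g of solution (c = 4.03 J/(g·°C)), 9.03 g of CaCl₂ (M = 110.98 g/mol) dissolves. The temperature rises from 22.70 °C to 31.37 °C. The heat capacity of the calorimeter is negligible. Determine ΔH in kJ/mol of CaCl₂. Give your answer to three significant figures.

ΔH = -89.4 kJ/mol

|ΔT| = |31.37 − 22.70| = 8.67 °C
|q_surr| = (208.1 × 4.03) × 8.67 = 838.643 × 8.67 = 7271 J
n(CaCl₂) = 9.03 / 110.98 = 0.08137 mol
Temperature rose, so q_rxn = −|q_surr| = -7.271 kJ
ΔH = q_rxn / n = -89.36 kJ/mol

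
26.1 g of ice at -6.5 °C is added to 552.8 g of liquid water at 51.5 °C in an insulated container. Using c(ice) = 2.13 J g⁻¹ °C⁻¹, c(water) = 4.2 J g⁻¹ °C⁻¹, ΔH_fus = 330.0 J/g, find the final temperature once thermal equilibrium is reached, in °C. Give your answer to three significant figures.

Heat to bring ice to 0 °C and melt it: q₁ = 26.1×2.13×6.5 + 26.1×330.0 = 8974.4 J
Heat the water can supply cooling to 0 °C: 552.8×4.2×51.5 = 119571 J > q₁, so all ice melts.
Energy balance: 552.8×4.2×(51.5 − T) = 8974.4 + 26.1×4.2×(T − 0)
2321.76(51.5 − T) = 8974.4 + 109.62 T
119571 − 8974.4 = 2431.38 T
T = 110596.6 / 2431.38 = 45.49 °C

T_f = 45.5 °C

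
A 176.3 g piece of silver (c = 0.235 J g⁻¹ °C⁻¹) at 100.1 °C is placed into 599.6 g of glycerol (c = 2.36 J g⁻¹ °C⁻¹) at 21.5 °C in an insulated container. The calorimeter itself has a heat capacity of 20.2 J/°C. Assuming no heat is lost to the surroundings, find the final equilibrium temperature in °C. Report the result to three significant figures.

T_f = 23.7 °C

Heat lost by silver = heat gained by glycerol + calorimeter.
(176.3)(0.235)(100.1 − T) = [(599.6)(2.36) + 20.2](T − 21.5)
41.4305 (100.1 − T) = 1435.256 (T − 21.5)
4147.2 − 41.4305 T = 1435.256 T − 30858
35005.2 = 1476.6865 T
T = 23.71 °C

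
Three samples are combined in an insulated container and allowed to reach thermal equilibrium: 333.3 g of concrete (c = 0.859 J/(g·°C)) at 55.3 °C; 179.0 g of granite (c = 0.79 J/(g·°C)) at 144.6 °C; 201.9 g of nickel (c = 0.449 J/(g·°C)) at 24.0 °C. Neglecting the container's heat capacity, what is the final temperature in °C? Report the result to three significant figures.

T_f = 74.2 °C

Σ mᵢcᵢ(T − Tᵢ) = 0  ⇒  T = Σ mᵢcᵢTᵢ / Σ mᵢcᵢ
Σ mᵢcᵢ = 333.3×0.859 + 179.0×0.79 + 201.9×0.449 = 518.3678
Σ mᵢcᵢTᵢ = 286.3047×55.3 + 141.41×144.6 + 90.6531×24.0 = 38456
T = 38456 / 518.3678 = 74.19 °C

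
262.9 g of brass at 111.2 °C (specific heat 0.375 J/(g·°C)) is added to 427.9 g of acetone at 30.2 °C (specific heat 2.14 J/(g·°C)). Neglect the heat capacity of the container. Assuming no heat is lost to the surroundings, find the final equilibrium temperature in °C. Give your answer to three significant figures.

Heat lost by brass = heat gained by acetone.
(262.9)(0.375)(111.2 − T) = (427.9)(2.14)(T − 30.2)
98.5875 (111.2 − T) = 915.706 (T − 30.2)
10963 − 98.5875 T = 915.706 T − 27654
38617 = 1014.2935 T
T = 38.07 °C

T_f = 38.1 °C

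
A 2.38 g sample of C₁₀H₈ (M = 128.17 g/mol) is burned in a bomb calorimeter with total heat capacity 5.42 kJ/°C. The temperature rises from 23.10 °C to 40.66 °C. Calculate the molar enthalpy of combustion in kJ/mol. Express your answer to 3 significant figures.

ΔH = -5130 kJ/mol

ΔT = 40.66 − 23.10 = 17.56 °C
q_cal = C_cal × ΔT = 5.42 × 17.56 = 95.1752 kJ
n = 2.38 / 128.17 = 0.01857 mol
q_rxn = −q_cal = -95.1752 kJ
ΔH = -95.1752 / 0.01857 = -5125 kJ/mol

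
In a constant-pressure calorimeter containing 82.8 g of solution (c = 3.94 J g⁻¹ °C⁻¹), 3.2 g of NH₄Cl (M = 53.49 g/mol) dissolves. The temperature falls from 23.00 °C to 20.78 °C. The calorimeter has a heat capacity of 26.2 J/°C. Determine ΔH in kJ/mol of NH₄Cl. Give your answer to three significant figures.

|ΔT| = |20.78 − 23.00| = 2.22 °C
|q_surr| = (82.8 × 3.94 + 26.2) × 2.22 = 352.432 × 2.22 = 782.4 J
n(NH₄Cl) = 3.2 / 53.49 = 0.05982 mol
Temperature fell, so q_rxn = +|q_surr| = 0.7824 kJ
ΔH = q_rxn / n = 13.08 kJ/mol

ΔH = 13.1 kJ/mol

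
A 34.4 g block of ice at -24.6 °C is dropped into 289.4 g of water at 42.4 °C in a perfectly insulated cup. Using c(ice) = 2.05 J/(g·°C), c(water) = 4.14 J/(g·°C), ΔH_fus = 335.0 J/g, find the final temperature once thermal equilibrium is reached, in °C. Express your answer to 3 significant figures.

Heat to bring ice to 0 °C and melt it: q₁ = 34.4×2.05×24.6 + 34.4×335.0 = 13259 J
Heat the water can supply cooling to 0 °C: 289.4×4.14×42.4 = 50800.1 J > q₁, so all ice melts.
Energy balance: 289.4×4.14×(42.4 − T) = 13259 + 34.4×4.14×(T − 0)
1198.116(42.4 − T) = 13259 + 142.416 T
50800.1 − 13259 = 1340.532 T
T = 37541.1 / 1340.532 = 28.00 °C

T_f = 28.0 °C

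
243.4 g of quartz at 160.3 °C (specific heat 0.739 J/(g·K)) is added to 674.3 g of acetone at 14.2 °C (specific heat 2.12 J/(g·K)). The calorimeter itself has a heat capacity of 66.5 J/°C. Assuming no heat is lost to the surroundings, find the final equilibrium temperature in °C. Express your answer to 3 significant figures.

T_f = 29.9 °C

Heat lost by quartz = heat gained by acetone + calorimeter.
(243.4)(0.739)(160.3 − T) = [(674.3)(2.12) + 66.5](T − 14.2)
179.8726 (160.3 − T) = 1496.016 (T − 14.2)
28834 − 179.8726 T = 1496.016 T − 21243
50077 = 1675.8886 T
T = 29.88 °C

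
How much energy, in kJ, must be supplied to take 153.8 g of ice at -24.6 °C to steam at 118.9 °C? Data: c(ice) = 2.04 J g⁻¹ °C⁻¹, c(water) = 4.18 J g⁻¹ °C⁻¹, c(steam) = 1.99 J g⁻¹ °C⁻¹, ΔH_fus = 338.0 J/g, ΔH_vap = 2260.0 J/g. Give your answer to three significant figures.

q1 (heat ice -24.6→0.0 °C): 153.8 × 2.04 × 24.6 = 7718 J
q2 (melt at 0 °C): 153.8 × 338.0 = 51984 J
q3 (heat water 0.0→100.0 °C): 153.8 × 4.18 × 100.0 = 64288 J
q4 (vaporize at 100 °C): 153.8 × 2260.0 = 347588 J
q5 (heat steam 100.0→118.9 °C): 153.8 × 1.99 × 18.9 = 5785 J
Total: 7718 + 51984 + 64288 + 347588 + 5785 = 477363 J = 477 kJ

q = 477 kJ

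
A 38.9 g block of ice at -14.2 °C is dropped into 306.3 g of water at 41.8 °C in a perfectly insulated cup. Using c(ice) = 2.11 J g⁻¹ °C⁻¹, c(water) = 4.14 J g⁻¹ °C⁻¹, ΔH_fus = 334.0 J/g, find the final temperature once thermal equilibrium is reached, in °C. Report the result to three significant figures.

Heat to bring ice to 0 °C and melt it: q₁ = 38.9×2.11×14.2 + 38.9×334.0 = 14158 J
Heat the water can supply cooling to 0 °C: 306.3×4.14×41.8 = 53005.8 J > q₁, so all ice melts.
Energy balance: 306.3×4.14×(41.8 − T) = 14158 + 38.9×4.14×(T − 0)
1268.082(41.8 − T) = 14158 + 161.046 T
53005.8 − 14158 = 1429.128 T
T = 38847.8 / 1429.128 = 27.18 °C

T_f = 27.2 °C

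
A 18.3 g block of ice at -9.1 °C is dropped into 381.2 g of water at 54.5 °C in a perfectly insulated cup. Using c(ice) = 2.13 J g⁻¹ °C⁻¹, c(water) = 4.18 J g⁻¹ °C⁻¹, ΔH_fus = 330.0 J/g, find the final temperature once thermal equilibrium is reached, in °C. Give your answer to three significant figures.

T_f = 48.2 °C

Heat to bring ice to 0 °C and melt it: q₁ = 18.3×2.13×9.1 + 18.3×330.0 = 6393.7 J
Heat the water can supply cooling to 0 °C: 381.2×4.18×54.5 = 86841.2 J > q₁, so all ice melts.
Energy balance: 381.2×4.18×(54.5 − T) = 6393.7 + 18.3×4.18×(T − 0)
1593.416(54.5 − T) = 6393.7 + 76.494 T
86841.2 − 6393.7 = 1669.910 T
T = 80447.5 / 1669.910 = 48.17 °C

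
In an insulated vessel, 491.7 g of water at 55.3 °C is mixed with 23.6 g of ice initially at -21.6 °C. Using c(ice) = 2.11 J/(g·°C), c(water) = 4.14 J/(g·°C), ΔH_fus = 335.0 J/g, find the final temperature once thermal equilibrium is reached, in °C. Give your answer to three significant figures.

T_f = 48.6 °C

Heat to bring ice to 0 °C and melt it: q₁ = 23.6×2.11×21.6 + 23.6×335.0 = 8981.6 J
Heat the water can supply cooling to 0 °C: 491.7×4.14×55.3 = 112571 J > q₁, so all ice melts.
Energy balance: 491.7×4.14×(55.3 − T) = 8981.6 + 23.6×4.14×(T − 0)
2035.638(55.3 − T) = 8981.6 + 97.704 T
112571 − 8981.6 = 2133.342 T
T = 103589.4 / 2133.342 = 48.56 °C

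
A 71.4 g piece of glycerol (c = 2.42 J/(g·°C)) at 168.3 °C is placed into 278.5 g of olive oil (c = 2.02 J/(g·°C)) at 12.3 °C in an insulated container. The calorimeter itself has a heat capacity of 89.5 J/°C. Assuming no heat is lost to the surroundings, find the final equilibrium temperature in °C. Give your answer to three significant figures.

Heat lost by glycerol = heat gained by olive oil + calorimeter.
(71.4)(2.42)(168.3 − T) = [(278.5)(2.02) + 89.5](T − 12.3)
172.788 (168.3 − T) = 652.07 (T − 12.3)
29080 − 172.788 T = 652.07 T − 8020.5
37100.5 = 824.858 T
T = 44.98 °C

T_f = 45.0 °C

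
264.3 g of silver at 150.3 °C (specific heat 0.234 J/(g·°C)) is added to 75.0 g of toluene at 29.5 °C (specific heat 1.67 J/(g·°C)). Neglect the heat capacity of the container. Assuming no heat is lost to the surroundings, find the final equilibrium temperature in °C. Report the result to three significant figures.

T_f = 69.4 °C

Heat lost by silver = heat gained by toluene.
(264.3)(0.234)(150.3 − T) = (75.0)(1.67)(T − 29.5)
61.8462 (150.3 − T) = 125.25 (T − 29.5)
9295.5 − 61.8462 T = 125.25 T − 3694.9
12990.4 = 187.0962 T
T = 69.43 °C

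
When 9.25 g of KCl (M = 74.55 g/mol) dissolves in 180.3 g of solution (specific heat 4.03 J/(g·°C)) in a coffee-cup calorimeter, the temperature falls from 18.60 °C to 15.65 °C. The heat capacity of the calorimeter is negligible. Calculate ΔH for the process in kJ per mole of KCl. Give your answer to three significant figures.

ΔH = 17.3 kJ/mol

|ΔT| = |15.65 − 18.60| = 2.95 °C
|q_surr| = (180.3 × 4.03) × 2.95 = 726.609 × 2.95 = 2143 J
n(KCl) = 9.25 / 74.55 = 0.1241 mol
Temperature fell, so q_rxn = +|q_surr| = 2.143 kJ
ΔH = q_rxn / n = 17.27 kJ/mol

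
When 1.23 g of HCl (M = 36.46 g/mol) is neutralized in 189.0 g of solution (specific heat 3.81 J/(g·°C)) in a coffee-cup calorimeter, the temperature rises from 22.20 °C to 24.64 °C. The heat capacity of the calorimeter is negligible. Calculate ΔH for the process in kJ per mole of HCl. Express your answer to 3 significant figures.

|ΔT| = |24.64 − 22.20| = 2.44 °C
|q_surr| = (189.0 × 3.81) × 2.44 = 720.09 × 2.44 = 1757 J
n(HCl) = 1.23 / 36.46 = 0.03374 mol
Temperature rose, so q_rxn = −|q_surr| = -1.757 kJ
ΔH = q_rxn / n = -52.07 kJ/mol

ΔH = -52.1 kJ/mol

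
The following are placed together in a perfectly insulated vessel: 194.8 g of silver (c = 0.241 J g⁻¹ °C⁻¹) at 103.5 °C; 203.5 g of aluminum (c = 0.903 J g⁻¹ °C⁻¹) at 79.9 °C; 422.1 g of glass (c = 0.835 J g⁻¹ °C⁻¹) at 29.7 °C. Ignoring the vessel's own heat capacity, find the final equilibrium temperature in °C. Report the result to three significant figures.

Σ mᵢcᵢ(T − Tᵢ) = 0  ⇒  T = Σ mᵢcᵢTᵢ / Σ mᵢcᵢ
Σ mᵢcᵢ = 194.8×0.241 + 203.5×0.903 + 422.1×0.835 = 583.1608
Σ mᵢcᵢTᵢ = 46.9468×103.5 + 183.7605×79.9 + 352.4535×29.7 = 30009
T = 30009 / 583.1608 = 51.46 °C

T_f = 51.5 °C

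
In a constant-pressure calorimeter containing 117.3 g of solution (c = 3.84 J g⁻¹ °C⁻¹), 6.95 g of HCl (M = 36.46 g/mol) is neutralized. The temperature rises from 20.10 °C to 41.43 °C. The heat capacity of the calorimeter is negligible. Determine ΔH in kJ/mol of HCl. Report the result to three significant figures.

ΔH = -50.4 kJ/mol

|ΔT| = |41.43 − 20.10| = 21.33 °C
|q_surr| = (117.3 × 3.84) × 21.33 = 450.432 × 21.33 = 9608 J
n(HCl) = 6.95 / 36.46 = 0.1906 mol
Temperature rose, so q_rxn = −|q_surr| = -9.608 kJ
ΔH = q_rxn / n = -50.41 kJ/mol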